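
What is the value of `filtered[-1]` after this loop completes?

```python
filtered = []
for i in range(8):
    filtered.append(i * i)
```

Last element of squares 0 to 7
`filtered` takes the values: [] → [0] → [0, 1] → [0, 1, 4] → [0, 1, 4, 9] → [0, 1, 4, 9, 16] → [0, 1, 4, 9, 16, 25] → [0, 1, 4, 9, 16, 25, 36] → [0, 1, 4, 9, 16, 25, 36, 49]
So `filtered[-1]` = 49

Answer: 49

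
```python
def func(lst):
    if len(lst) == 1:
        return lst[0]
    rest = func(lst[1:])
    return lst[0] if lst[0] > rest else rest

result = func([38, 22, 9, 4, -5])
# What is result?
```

Recursive max over [38, 22, 9, 4, -5] = 38

Answer: 38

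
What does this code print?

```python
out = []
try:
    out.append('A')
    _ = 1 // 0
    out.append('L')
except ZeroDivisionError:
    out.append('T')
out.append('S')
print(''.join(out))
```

Execution trace: 'A' (try body) → 'T' (except ZeroDivisionError) → 'S' (after the try/except). Output: ATS

Answer: ATS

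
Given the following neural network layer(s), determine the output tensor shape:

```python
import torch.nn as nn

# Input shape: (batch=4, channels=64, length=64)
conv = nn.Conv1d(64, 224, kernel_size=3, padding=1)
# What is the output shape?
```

Input: (4, 64, 64) -> Output: (4, 224, 64)

Answer: (4, 224, 64)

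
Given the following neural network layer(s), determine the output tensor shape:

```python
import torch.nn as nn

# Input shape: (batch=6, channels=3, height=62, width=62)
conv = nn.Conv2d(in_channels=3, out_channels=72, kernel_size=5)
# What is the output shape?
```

Input: (6, 3, 62, 62) -> Output: (6, 72, 58, 58)

Answer: (6, 72, 58, 58)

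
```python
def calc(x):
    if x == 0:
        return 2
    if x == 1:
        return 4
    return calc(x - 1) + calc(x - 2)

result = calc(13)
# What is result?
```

Build up from base cases: calc(0)=2, calc(1)=4, calc(2)=6, calc(3)=10, calc(4)=16, calc(5)=26, calc(6)=42, ..., calc(13)=1220

Answer: 1220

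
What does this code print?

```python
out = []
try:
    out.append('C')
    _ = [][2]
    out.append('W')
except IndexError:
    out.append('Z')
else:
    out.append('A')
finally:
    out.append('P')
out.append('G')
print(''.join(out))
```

Execution trace: 'C' (try body) → 'Z' (except IndexError) → 'P' (finally) → 'G' (after the try/except). Output: CZPG

Answer: CZPG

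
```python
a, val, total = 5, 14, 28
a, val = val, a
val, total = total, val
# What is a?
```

Trace:
`a, val, total = 5, 14, 28` → a = 5; val = 14; total = 28
`a, val = val, a` → a = 14; val = 5
`val, total = total, val` → val = 28; total = 5
So a = 14

Answer: 14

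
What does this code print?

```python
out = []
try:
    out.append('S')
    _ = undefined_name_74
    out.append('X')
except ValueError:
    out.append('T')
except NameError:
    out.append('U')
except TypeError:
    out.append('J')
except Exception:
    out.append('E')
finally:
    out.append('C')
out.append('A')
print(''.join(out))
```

Execution trace: 'S' (try body) → 'U' (except NameError) → 'C' (finally) → 'A' (after the try/except). Output: SUCA

Answer: SUCA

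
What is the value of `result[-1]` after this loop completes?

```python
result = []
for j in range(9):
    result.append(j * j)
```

Last element of squares 0 to 8
`result` takes the values: [] → [0] → [0, 1] → [0, 1, 4] → [0, 1, 4, 9] → [0, 1, 4, 9, 16] → [0, 1, 4, 9, 16, 25] → [0, 1, 4, 9, 16, 25, 36] → [0, 1, 4, 9, 16, 25, 36, 49] → [0, 1, 4, 9, 16, 25, 36, 49, 64]
So `result[-1]` = 64

Answer: 64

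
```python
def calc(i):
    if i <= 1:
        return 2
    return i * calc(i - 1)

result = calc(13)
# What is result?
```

calc(13) = 13 * 12 * 11 * 10 * 9 * 8 * 7 * 6 * 5 * 4 * 3 * 2 * 2 = 12454041600

Answer: 12454041600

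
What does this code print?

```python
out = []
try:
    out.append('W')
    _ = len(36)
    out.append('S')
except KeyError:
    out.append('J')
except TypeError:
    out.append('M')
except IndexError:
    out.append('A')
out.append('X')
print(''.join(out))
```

Execution trace: 'W' (try body) → 'M' (except TypeError) → 'X' (after the try/except). Output: WMX

Answer: WMX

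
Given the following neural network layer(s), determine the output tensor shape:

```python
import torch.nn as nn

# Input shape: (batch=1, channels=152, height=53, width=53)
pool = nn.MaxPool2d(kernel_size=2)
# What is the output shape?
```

Input: (1, 152, 53, 53) -> Output: (1, 152, 26, 26)

Answer: (1, 152, 26, 26)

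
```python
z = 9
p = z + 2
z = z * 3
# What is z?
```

Trace:
`z = 9` → z = 9
`p = z + 2` → p = 11
`z = z * 3` → z = 27
So z = 27

Answer: 27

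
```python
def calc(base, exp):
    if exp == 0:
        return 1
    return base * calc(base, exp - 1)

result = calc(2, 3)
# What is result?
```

calc(2, 3) = 2 * 2 * 2 = 8

Answer: 8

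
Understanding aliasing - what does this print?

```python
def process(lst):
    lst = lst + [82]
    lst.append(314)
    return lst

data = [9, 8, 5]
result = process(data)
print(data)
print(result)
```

Key concept: rebinding parameter vs mutation.
Step by step:
`data = [9, 8, 5]` → data = [9, 8, 5]
`result = process(data)` → result = [9, 8, 5, 82, 314]
`print(data)` → prints [9, 8, 5]
`print(result)` → prints [9, 8, 5, 82, 314]

Answer:
[9, 8, 5]
[9, 8, 5, 82, 314]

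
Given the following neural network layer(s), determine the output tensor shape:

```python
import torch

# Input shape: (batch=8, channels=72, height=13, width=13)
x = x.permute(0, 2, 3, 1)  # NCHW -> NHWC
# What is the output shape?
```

Input: (8, 72, 13, 13) -> Output: (8, 13, 13, 72)

Answer: (8, 13, 13, 72)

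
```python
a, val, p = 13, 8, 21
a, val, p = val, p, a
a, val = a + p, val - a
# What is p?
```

Trace:
`a, val, p = 13, 8, 21` → a = 13; val = 8; p = 21
`a, val, p = val, p, a` → a = 8; val = 21; p = 13
`a, val = a + p, val - a` → a = 21; val = 13
So p = 13

Answer: 13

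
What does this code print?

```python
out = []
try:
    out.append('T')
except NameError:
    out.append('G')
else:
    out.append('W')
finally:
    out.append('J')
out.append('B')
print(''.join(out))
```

Execution trace: 'T' (try body, no exception) → 'W' (else) → 'J' (finally) → 'B' (after the try/except). Output: TWJB

Answer: TWJB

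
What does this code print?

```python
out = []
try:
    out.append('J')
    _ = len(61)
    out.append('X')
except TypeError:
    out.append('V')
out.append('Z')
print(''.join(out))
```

Execution trace: 'J' (try body) → 'V' (except TypeError) → 'Z' (after the try/except). Output: JVZ

Answer: JVZ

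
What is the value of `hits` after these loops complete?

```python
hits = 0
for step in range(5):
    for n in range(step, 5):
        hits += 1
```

Upper triangle: 5 + 4 + ... + 1
`hits` takes the values: 0 → 1 → 2 → 3 → 4 → 5 → 6 → 7 → 8 → 9 → 10 → 11 → 12 → 13 → 14 → 15

Answer: 15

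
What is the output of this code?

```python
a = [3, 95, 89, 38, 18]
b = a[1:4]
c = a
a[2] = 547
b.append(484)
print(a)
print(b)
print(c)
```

Key concept: slice vs alias.
Step by step:
`a = [3, 95, 89, 38, 18]` → a = [3, 95, 89, 38, 18]
`b = a[1:4]` → b = [95, 89, 38]
`c = a` → c = [3, 95, 89, 38, 18] (same object as a)
`a[2] = 547` → a = [3, 95, 547, 38, 18] (same object as c); c = [3, 95, 547, 38, 18] (same object as a)
`b.append(484)` → b = [95, 89, 38, 484]
`print(a)` → prints [3, 95, 547, 38, 18]
`print(b)` → prints [95, 89, 38, 484]
`print(c)` → prints [3, 95, 547, 38, 18]

Answer:
[3, 95, 547, 38, 18]
[95, 89, 38, 484]
[3, 95, 547, 38, 18]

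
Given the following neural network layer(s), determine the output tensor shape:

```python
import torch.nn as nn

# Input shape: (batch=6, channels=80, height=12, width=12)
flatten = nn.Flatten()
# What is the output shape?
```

Input: (6, 80, 12, 12) -> Output: (6, 11520)

Answer: (6, 11520)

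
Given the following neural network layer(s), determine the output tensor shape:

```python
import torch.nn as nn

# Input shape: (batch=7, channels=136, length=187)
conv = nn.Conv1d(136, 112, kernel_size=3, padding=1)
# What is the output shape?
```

Input: (7, 136, 187) -> Output: (7, 112, 187)

Answer: (7, 112, 187)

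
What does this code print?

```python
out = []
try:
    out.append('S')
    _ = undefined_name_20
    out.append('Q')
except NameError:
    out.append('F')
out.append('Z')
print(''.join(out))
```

Execution trace: 'S' (try body) → 'F' (except NameError) → 'Z' (after the try/except). Output: SFZ

Answer: SFZ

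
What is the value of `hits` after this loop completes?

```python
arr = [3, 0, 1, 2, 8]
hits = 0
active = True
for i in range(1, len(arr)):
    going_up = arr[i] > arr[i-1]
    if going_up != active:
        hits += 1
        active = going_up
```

Count direction changes in [3, 0, 1, 2, 8]
`hits` takes the values: 0 → 1 → 2

Answer: 2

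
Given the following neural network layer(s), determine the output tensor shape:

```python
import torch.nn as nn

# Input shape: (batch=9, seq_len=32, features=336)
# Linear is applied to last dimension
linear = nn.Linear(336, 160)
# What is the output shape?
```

Input: (9, 32, 336) -> Output: (9, 32, 160)

Answer: (9, 32, 160)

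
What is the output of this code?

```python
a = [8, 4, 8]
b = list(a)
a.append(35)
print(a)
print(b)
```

Key concept: list() constructor creates copy.
Step by step:
`a = [8, 4, 8]` → a = [8, 4, 8]
`b = list(a)` → b = [8, 4, 8]
`a.append(35)` → a = [8, 4, 8, 35]
`print(a)` → prints [8, 4, 8, 35]
`print(b)` → prints [8, 4, 8]

Answer:
[8, 4, 8, 35]
[8, 4, 8]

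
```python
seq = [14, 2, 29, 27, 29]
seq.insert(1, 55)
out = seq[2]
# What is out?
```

Trace:
`seq = [14, 2, 29, 27, 29]` → seq = [14, 2, 29, 27, 29]
`seq.insert(1, 55)` → seq = [14, 55, 2, 29, 27, 29]
`out = seq[2]` → out = 2
So out = 2

Answer: 2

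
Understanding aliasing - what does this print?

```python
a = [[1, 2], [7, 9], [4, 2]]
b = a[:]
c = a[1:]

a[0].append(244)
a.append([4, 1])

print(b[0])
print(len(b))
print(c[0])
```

Key concept: slice with nested mutation.
Step by step:
`a = [[1, 2], [7, 9], [4, 2]]` → a = [[1, 2], [7, 9], [4, 2]]
`b = a[:]` → b = [[1, 2], [7, 9], [4, 2]]
`c = a[1:]` → c = [[7, 9], [4, 2]]
`a[0].append(244)` → a = [[1, 2, 244], [7, 9], [4, 2]]; b = [[1, 2, 244], [7, 9], [4, 2]]
`a.append([4, 1])` → a = [[1, 2, 244], [7, 9], [4, 2], [4, 1]]
`print(b[0])` → prints [1, 2, 244]
`print(len(b))` → prints 3
`print(c[0])` → prints [7, 9]

Answer:
[1, 2, 244]
3
[7, 9]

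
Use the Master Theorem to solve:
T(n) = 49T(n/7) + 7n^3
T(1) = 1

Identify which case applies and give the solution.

a=49, b=7, f(n)=7n^3. log_7(49) = 2. Since c=3 > 2 and the regularity condition holds (49(n/7)^3 = (49/7^3)n^3 with 49/7^3 < 1), Case 3 applies: T(n) = Θ(f(n)) = O(n^3).

Answer: O(n^3) - Case 3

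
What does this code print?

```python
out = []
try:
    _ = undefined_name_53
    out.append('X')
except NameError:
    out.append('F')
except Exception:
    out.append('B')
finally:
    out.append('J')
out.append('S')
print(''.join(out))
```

Execution trace: 'F' (except NameError) → 'J' (finally) → 'S' (after the try/except). Output: FJS

Answer: FJS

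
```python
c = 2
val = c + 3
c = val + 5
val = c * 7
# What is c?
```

Trace:
`c = 2` → c = 2
`val = c + 3` → val = 5
`c = val + 5` → c = 10
`val = c * 7` → val = 70
So c = 10

Answer: 10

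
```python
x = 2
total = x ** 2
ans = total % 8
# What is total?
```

Trace:
`x = 2` → x = 2
`total = x ** 2` → total = 4
`ans = total % 8` → ans = 4
So total = 4

Answer: 4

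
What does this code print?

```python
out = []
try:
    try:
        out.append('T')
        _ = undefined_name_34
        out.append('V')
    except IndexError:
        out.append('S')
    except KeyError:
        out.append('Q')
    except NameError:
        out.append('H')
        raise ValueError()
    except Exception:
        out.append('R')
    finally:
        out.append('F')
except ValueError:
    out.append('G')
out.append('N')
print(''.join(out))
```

Execution trace: 'T' (inner try body) → 'H' (inner except NameError) → 'F' (inner finally) → 'G' (outer except ValueError) → 'N' (after the try/except). Output: THFGN

Answer: THFGN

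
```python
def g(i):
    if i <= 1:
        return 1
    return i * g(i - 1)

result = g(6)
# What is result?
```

g(6) = 6 * 5 * 4 * 3 * 2 * 1 = 720

Answer: 720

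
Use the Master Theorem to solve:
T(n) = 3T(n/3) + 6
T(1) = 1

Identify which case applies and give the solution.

a=3, b=3, f(n)=6. log_3(3) = 1. Since c=0 < 1, Case 1 applies: T(n) = Θ(n^log_b(a)) = O(n).

Answer: O(n) - Case 1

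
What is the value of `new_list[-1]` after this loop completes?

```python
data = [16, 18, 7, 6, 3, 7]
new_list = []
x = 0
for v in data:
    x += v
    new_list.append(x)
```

Cumulative sum ends at 57
`new_list` takes the values: [] → [16] → [16, 34] → [16, 34, 41] → [16, 34, 41, 47] → [16, 34, 41, 47, 50] → [16, 34, 41, 47, 50, 57]
So `new_list[-1]` = 57

Answer: 57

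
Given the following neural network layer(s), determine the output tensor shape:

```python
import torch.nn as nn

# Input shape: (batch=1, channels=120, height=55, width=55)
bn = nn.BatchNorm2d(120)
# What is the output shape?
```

Input: (1, 120, 55, 55) -> Output: (1, 120, 55, 55)

Answer: (1, 120, 55, 55)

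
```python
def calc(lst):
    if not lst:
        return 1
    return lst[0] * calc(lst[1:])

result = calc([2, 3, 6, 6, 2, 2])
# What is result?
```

Product over [2, 3, 6, 6, 2, 2] = 2 * 3 * 6 * 6 * 2 * 2 = 864

Answer: 864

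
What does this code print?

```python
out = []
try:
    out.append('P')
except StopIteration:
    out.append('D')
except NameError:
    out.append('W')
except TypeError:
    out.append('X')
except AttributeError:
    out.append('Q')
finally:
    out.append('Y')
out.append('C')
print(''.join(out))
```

Execution trace: 'P' (try body, no exception) → 'Y' (finally) → 'C' (after the try/except). Output: PYC

Answer: PYC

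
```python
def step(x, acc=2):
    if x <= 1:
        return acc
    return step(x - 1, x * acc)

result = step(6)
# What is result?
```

Accumulator trace (n, acc): (6, 2) -> (5, 12) -> (4, 60) -> (3, 240) -> (2, 720) -> (1, 1440) -> return 1440

Answer: 1440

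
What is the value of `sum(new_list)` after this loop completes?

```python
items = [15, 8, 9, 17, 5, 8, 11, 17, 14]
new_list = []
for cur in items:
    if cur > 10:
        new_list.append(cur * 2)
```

Sum of doubled values > 10
`new_list` takes the values: [] → [30] → [30, 34] → [30, 34, 22] → [30, 34, 22, 34] → [30, 34, 22, 34, 28]
So `sum(new_list)` = 148

Answer: 148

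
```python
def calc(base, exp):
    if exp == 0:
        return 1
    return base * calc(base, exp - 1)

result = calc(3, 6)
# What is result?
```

calc(3, 6) = 3 * 3 * 3 * 3 * 3 * 3 = 729

Answer: 729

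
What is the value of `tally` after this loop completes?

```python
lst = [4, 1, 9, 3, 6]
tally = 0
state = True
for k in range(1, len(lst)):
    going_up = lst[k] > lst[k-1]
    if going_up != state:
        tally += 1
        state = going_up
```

Count direction changes in [4, 1, 9, 3, 6]
`tally` takes the values: 0 → 1 → 2 → 3 → 4

Answer: 4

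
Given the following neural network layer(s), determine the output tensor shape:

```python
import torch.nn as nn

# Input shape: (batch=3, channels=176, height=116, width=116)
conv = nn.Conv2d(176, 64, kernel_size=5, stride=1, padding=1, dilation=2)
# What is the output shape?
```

Input: (3, 176, 116, 116) -> Output: (3, 64, 110, 110)

Answer: (3, 64, 110, 110)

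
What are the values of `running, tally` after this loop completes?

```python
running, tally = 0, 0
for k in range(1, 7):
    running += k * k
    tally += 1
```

Sum of squares and count
`running, tally` takes the values: (0, 0) → (1, 0) → (1, 1) → (5, 1) → (5, 2) → (14, 2) → (14, 3) → (30, 3) → (30, 4) → (55, 4) → (55, 5) → (91, 5) → (91, 6)

Answer: 91, 6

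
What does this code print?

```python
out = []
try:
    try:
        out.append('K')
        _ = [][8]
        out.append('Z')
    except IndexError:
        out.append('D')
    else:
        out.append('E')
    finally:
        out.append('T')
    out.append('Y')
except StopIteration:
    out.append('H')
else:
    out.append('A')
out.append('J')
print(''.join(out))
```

Execution trace: 'K' (inner try body) → 'D' (inner except IndexError) → 'T' (inner finally) → 'Y' (try body, no exception) → 'A' (else) → 'J' (after the try/except). Output: KDTYAJ

Answer: KDTYAJ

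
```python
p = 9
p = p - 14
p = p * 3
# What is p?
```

Trace:
`p = 9` → p = 9
`p = p - 14` → p = -5
`p = p * 3` → p = -15
So p = -15

Answer: -15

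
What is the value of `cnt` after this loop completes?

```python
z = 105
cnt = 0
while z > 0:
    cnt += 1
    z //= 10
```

Count digits by repeated division by 10
`cnt` takes the values: 0 → 1 → 2 → 3

Answer: 3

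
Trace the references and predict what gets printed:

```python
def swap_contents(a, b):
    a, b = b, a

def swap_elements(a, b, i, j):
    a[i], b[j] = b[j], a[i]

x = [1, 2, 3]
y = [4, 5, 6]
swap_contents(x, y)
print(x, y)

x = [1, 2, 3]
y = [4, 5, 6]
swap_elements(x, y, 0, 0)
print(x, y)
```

Key concept: parameter rebinding vs mutation.
Step by step:
`x = [1, 2, 3]` → x = [1, 2, 3]
`y = [4, 5, 6]` → y = [4, 5, 6]
`swap_contents(x, y)` → no visible change to tracked variables
`print(x, y)` → prints [1, 2, 3] [4, 5, 6]
`x = [1, 2, 3]` → x = [1, 2, 3]
`y = [4, 5, 6]` → y = [4, 5, 6]
`swap_elements(x, y, 0, 0)` → x = [4, 2, 3]; y = [1, 5, 6]
`print(x, y)` → prints [4, 2, 3] [1, 5, 6]

Answer:
[1, 2, 3] [4, 5, 6]
[4, 2, 3] [1, 5, 6]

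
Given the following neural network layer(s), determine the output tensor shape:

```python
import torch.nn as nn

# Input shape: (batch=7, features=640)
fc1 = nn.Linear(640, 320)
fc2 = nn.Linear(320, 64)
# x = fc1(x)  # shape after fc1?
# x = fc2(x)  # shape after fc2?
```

Input: (7, 640) -> after fc1: (7, 320) -> Output: (7, 64)

Answer: (7, 64)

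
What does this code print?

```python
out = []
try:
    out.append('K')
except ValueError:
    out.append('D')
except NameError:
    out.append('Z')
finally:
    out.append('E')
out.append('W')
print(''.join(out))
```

Execution trace: 'K' (try body, no exception) → 'E' (finally) → 'W' (after the try/except). Output: KEW

Answer: KEW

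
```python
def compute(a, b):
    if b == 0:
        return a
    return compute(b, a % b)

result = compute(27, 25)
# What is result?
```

compute(27, 25) -> compute(25, 2) -> compute(2, 1) -> compute(1, 0) -> 1

Answer: 1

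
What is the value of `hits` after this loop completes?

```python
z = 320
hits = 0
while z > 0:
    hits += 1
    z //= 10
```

Count digits by repeated division by 10
`hits` takes the values: 0 → 1 → 2 → 3

Answer: 3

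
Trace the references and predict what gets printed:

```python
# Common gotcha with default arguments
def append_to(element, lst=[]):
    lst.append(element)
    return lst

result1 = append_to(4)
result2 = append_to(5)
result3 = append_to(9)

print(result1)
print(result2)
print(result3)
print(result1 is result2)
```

Key concept: mutable default argument gotcha.
Step by step:
`result1 = append_to(4)` → result1 = [4]
`result2 = append_to(5)` → result1 = [4, 5] (same object as result2); result2 = [4, 5] (same object as result1)
`result3 = append_to(9)` → result1 = [4, 5, 9] (same object as result2, result3); result2 = [4, 5, 9] (same object as result1, result3); result3 = [4, 5, 9] (same object as result1, result2)
`print(result1)` → prints [4, 5, 9]
`print(result2)` → prints [4, 5, 9]
`print(result3)` → prints [4, 5, 9]
`print(result1 is result2)` → prints True

Answer:
[4, 5, 9]
[4, 5, 9]
[4, 5, 9]
True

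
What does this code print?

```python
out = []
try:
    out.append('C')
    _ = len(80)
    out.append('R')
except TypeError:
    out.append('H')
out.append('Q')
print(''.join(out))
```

Execution trace: 'C' (try body) → 'H' (except TypeError) → 'Q' (after the try/except). Output: CHQ

Answer: CHQ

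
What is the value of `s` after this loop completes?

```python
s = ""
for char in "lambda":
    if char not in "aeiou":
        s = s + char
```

Remove vowels from 'lambda'
`s` takes the values: "" → "l" → "lm" → "lmb" → "lmbd"

Answer: "lmbd"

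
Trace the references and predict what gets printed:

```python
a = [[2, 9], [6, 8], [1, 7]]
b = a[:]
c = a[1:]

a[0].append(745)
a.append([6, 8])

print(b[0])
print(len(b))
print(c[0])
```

Key concept: slice with nested mutation.
Step by step:
`a = [[2, 9], [6, 8], [1, 7]]` → a = [[2, 9], [6, 8], [1, 7]]
`b = a[:]` → b = [[2, 9], [6, 8], [1, 7]]
`c = a[1:]` → c = [[6, 8], [1, 7]]
`a[0].append(745)` → a = [[2, 9, 745], [6, 8], [1, 7]]; b = [[2, 9, 745], [6, 8], [1, 7]]
`a.append([6, 8])` → a = [[2, 9, 745], [6, 8], [1, 7], [6, 8]]
`print(b[0])` → prints [2, 9, 745]
`print(len(b))` → prints 3
`print(c[0])` → prints [6, 8]

Answer:
[2, 9, 745]
3
[6, 8]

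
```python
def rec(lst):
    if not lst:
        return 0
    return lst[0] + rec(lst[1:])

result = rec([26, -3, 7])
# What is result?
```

26 + (-3) + 7 + 0 = 30

Answer: 30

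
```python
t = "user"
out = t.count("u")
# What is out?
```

Trace:
`t = "user"` → t = 'user'
`out = t.count("u")` → out = 1
So out = 1

Answer: 1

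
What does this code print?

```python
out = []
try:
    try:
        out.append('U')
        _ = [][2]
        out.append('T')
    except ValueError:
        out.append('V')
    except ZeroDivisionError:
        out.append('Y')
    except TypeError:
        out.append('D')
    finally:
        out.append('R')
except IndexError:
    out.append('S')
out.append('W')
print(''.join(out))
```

Execution trace: 'U' (try body) → 'R' (finally) → 'S' (outer except IndexError) → 'W' (after the try/except). Output: URSW

Answer: URSW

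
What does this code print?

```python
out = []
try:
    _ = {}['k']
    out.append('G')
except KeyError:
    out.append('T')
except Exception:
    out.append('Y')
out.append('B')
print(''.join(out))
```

Execution trace: 'T' (except KeyError) → 'B' (after the try/except). Output: TB

Answer: TB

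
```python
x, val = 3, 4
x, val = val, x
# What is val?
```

Trace:
`x, val = 3, 4` → x = 3; val = 4
`x, val = val, x` → x = 4; val = 3
So val = 3

Answer: 3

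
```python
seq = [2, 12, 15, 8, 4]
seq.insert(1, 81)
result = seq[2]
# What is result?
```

Trace:
`seq = [2, 12, 15, 8, 4]` → seq = [2, 12, 15, 8, 4]
`seq.insert(1, 81)` → seq = [2, 81, 12, 15, 8, 4]
`result = seq[2]` → result = 12
So result = 12

Answer: 12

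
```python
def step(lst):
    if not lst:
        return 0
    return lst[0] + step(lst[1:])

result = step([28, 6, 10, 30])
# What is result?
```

28 + 6 + 10 + 30 + 0 = 74

Answer: 74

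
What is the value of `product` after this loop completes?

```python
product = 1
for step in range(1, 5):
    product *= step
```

4! = 24
`product` takes the values: 1 → 2 → 6 → 24

Answer: 24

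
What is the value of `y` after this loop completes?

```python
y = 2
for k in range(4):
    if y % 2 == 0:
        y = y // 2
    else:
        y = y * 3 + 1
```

Collatz-style transformation from 2
`y` takes the values: 2 → 1 → 4 → 2 → 1

Answer: 1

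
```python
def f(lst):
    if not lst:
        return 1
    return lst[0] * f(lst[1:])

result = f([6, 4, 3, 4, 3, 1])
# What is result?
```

Product over [6, 4, 3, 4, 3, 1] = 6 * 4 * 3 * 4 * 3 * 1 = 864

Answer: 864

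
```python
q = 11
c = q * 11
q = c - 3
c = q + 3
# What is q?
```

Trace:
`q = 11` → q = 11
`c = q * 11` → c = 121
`q = c - 3` → q = 118
`c = q + 3` → c = 121
So q = 118

Answer: 118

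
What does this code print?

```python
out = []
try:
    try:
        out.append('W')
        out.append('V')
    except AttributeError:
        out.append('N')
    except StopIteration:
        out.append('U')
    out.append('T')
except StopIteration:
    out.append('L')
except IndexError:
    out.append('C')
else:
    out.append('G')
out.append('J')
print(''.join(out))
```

Execution trace: 'W' (inner try body) → 'V' (inner try body, no exception) → 'T' (try body, no exception) → 'G' (else) → 'J' (after the try/except). Output: WVTGJ

Answer: WVTGJ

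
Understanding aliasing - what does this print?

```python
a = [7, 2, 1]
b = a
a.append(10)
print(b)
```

Key concept: basic list aliasing.
Step by step:
`a = [7, 2, 1]` → a = [7, 2, 1]
`b = a` → b = [7, 2, 1] (same object as a)
`a.append(10)` → a = [7, 2, 1, 10] (same object as b); b = [7, 2, 1, 10] (same object as a)
`print(b)` → prints [7, 2, 1, 10]

Answer: [7, 2, 1, 10]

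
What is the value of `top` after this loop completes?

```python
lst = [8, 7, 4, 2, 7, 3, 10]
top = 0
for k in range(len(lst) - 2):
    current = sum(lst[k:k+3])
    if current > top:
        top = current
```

Max sum of 3-element window in [8, 7, 4, 2, 7, 3, 10]
`top` takes the values: 0 → 19 → 20

Answer: 20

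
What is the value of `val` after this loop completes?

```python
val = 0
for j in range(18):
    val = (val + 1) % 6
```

Increment mod 6, 18 times = 0
`val` takes the values: 0 → 1 → 2 → 3 → 4 → 5 → 0 → 1 → 2 → 3 → 4 → 5 → 0 → 1 → 2 → 3 → 4 → 5 → 0

Answer: 0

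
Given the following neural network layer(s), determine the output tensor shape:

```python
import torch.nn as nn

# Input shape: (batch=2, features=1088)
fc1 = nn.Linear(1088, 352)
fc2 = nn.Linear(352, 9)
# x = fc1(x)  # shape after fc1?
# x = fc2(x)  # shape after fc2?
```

Input: (2, 1088) -> after fc1: (2, 352) -> Output: (2, 9)

Answer: (2, 9)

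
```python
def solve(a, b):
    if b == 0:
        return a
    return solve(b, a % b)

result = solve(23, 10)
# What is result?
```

solve(23, 10) -> solve(10, 3) -> solve(3, 1) -> solve(1, 0) -> 1

Answer: 1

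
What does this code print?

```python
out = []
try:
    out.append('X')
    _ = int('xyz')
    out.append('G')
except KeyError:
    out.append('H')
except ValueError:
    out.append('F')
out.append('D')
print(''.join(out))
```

Execution trace: 'X' (try body) → 'F' (except ValueError) → 'D' (after the try/except). Output: XFD

Answer: XFD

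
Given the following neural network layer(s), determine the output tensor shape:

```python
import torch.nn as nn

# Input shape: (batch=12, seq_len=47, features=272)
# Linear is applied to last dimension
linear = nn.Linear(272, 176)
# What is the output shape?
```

Input: (12, 47, 272) -> Output: (12, 47, 176)

Answer: (12, 47, 176)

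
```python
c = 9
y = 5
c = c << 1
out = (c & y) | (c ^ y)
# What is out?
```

Trace:
`c = 9` → c = 9
`y = 5` → y = 5
`c = c << 1` → c = 18
`out = (c & y) | (c ^ y)` → out = 23
So out = 23

Answer: 23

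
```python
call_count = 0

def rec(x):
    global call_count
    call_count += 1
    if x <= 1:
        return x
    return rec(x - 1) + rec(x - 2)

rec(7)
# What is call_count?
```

Calls(x) = 1 + Calls(x-1) + Calls(x-2); Calls(0)=Calls(1)=1. For x=7 this gives 41.

Answer: 41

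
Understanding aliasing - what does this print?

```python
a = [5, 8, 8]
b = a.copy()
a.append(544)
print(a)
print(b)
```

Key concept: list.copy() creates independent copy.
Step by step:
`a = [5, 8, 8]` → a = [5, 8, 8]
`b = a.copy()` → b = [5, 8, 8]
`a.append(544)` → a = [5, 8, 8, 544]
`print(a)` → prints [5, 8, 8, 544]
`print(b)` → prints [5, 8, 8]

Answer:
[5, 8, 8, 544]
[5, 8, 8]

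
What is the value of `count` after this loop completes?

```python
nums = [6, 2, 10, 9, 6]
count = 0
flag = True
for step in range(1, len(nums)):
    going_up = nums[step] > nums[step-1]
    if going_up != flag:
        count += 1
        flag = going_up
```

Count direction changes in [6, 2, 10, 9, 6]
`count` takes the values: 0 → 1 → 2 → 3

Answer: 3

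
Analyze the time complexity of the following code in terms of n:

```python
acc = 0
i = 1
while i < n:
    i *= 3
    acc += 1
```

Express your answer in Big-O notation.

Each loop level contributes: log n. Multiplying the contributions gives O(log n).

Answer: O(log n)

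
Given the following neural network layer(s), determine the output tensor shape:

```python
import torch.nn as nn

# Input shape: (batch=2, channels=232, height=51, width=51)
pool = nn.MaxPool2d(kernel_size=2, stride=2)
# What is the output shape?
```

Input: (2, 232, 51, 51) -> Output: (2, 232, 25, 25)

Answer: (2, 232, 25, 25)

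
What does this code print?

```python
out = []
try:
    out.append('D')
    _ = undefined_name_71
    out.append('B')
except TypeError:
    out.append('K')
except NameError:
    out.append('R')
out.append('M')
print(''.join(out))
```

Execution trace: 'D' (try body) → 'R' (except NameError) → 'M' (after the try/except). Output: DRM

Answer: DRM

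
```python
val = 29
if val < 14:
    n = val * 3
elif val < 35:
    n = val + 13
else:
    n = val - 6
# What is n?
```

Trace:
`val = 29` → val = 29
`if val < 14: ...` → val < 14 is False, val < 35 is True → n = 42
So n = 42

Answer: 42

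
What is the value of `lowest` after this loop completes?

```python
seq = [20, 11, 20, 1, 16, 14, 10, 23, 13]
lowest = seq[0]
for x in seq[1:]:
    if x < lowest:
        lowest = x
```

Minimum of [20, 11, 20, 1, 16, 14, 10, 23, 13]
`lowest` takes the values: 20 → 11 → 1

Answer: 1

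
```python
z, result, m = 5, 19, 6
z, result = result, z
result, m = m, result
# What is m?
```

Trace:
`z, result, m = 5, 19, 6` → z = 5; result = 19; m = 6
`z, result = result, z` → z = 19; result = 5
`result, m = m, result` → result = 6; m = 5
So m = 5

Answer: 5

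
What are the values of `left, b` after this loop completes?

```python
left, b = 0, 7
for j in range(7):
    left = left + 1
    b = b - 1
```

left goes 0→7, b goes 7→0
`left, b` takes the values: (0, 7) → (1, 7) → (1, 6) → (2, 6) → (2, 5) → (3, 5) → (3, 4) → (4, 4) → (4, 3) → (5, 3) → (5, 2) → (6, 2) → (6, 1) → (7, 1) → (7, 0)

Answer: 7, 0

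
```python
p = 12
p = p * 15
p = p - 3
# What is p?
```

Trace:
`p = 12` → p = 12
`p = p * 15` → p = 180
`p = p - 3` → p = 177
So p = 177

Answer: 177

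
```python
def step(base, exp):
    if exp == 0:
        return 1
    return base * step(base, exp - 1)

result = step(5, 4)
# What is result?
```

step(5, 4) = 5 * 5 * 5 * 5 = 625

Answer: 625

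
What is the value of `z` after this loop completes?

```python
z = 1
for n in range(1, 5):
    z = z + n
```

Start at 1, add 1 through 4
`z` takes the values: 1 → 2 → 4 → 7 → 11

Answer: 11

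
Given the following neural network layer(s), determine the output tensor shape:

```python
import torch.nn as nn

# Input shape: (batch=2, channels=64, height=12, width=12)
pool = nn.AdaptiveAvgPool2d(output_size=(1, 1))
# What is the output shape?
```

Input: (2, 64, 12, 12) -> Output: (2, 64, 1, 1)

Answer: (2, 64, 1, 1)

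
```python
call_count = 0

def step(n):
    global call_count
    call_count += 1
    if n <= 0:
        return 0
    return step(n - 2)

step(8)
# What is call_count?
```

Linear recursion stepping by 2: 5 calls from n=8 down to ≤0.

Answer: 5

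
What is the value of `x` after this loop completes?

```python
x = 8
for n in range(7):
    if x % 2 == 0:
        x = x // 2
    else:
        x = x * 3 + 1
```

Collatz-style transformation from 8
`x` takes the values: 8 → 4 → 2 → 1 → 4 → 2 → 1 → 4

Answer: 4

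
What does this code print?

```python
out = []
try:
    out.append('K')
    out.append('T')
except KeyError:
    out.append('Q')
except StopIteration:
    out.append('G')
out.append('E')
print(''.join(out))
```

Execution trace: 'K' (try body) → 'T' (try body, no exception) → 'E' (after the try/except). Output: KTE

Answer: KTE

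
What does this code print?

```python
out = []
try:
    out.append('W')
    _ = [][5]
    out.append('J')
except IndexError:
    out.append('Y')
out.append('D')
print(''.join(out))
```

Execution trace: 'W' (try body) → 'Y' (except IndexError) → 'D' (after the try/except). Output: WYD

Answer: WYD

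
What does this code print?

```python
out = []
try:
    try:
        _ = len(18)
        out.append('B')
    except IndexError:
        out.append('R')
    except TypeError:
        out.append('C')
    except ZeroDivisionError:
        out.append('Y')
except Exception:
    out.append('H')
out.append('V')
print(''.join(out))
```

Execution trace: 'C' (inner except TypeError) → 'V' (after the try/except). Output: CV

Answer: CV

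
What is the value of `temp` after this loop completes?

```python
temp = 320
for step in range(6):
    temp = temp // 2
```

Halve 6 times: 320 // 2^6 = 5
`temp` takes the values: 320 → 160 → 80 → 40 → 20 → 10 → 5

Answer: 5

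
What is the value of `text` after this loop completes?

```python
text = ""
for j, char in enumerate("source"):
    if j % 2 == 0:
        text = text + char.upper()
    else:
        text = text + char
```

Uppercase even positions in 'source'
`text` takes the values: "" → "S" → "So" → "SoU" → "SoUr" → "SoUrC" → "SoUrCe"

Answer: "SoUrCe"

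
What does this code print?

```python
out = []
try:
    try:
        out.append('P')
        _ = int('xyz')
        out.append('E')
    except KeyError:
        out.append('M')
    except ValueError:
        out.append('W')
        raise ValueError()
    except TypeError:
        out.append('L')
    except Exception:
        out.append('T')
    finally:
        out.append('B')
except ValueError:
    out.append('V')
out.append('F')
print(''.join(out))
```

Execution trace: 'P' (inner try body) → 'W' (inner except ValueError) → 'B' (inner finally) → 'V' (outer except ValueError) → 'F' (after the try/except). Output: PWBVF

Answer: PWBVF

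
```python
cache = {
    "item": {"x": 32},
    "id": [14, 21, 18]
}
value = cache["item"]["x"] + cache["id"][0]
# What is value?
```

Trace:
`cache = { ...` → cache = {'item': {'x': 32}, 'id': [14, 21, 18]}
`value = cache["item"]["x"] + cache["id"][0]` → value = 46
So value = 46

Answer: 46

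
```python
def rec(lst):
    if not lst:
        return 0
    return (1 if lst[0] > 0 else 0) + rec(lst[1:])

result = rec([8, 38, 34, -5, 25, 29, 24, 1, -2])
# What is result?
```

Count of positive elements in [8, 38, 34, -5, 25, 29, 24, 1, -2] = 7

Answer: 7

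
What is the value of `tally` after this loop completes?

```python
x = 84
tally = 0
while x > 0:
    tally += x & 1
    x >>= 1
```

Count set bits in 84 (binary: 0b1010100)
`tally` takes the values: 0 → 1 → 2 → 3

Answer: 3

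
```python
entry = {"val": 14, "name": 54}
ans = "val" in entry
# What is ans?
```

Trace:
`entry = {"val": 14, "name": 54}` → entry = {'val': 14, 'name': 54}
`ans = "val" in entry` → ans = True
So ans = True

Answer: True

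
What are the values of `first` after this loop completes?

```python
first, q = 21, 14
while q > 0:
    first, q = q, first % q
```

GCD of 21 and 14
`first` takes the values: 21 → 14 → 7

Answer: 7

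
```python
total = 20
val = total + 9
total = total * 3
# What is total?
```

Trace:
`total = 20` → total = 20
`val = total + 9` → val = 29
`total = total * 3` → total = 60
So total = 60

Answer: 60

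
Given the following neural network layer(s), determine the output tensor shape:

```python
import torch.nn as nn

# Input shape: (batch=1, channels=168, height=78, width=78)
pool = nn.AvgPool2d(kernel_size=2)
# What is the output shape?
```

Input: (1, 168, 78, 78) -> Output: (1, 168, 39, 39)

Answer: (1, 168, 39, 39)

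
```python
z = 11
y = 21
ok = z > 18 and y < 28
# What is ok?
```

Trace:
`z = 11` → z = 11
`y = 21` → y = 21
`ok = z > 18 and y < 28` → ok = False
So ok = False

Answer: False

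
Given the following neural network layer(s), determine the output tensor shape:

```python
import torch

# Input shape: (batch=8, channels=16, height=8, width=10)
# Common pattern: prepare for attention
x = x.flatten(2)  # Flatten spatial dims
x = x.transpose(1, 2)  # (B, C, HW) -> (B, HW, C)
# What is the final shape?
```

Input: (8, 16, 8, 10) -> after flatten(2): (8, 16, 80) -> Output: (8, 80, 16)

Answer: (8, 80, 16)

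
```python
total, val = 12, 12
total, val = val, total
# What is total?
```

Trace:
`total, val = 12, 12` → total = 12; val = 12
`total, val = val, total` → total = 12; val = 12
So total = 12

Answer: 12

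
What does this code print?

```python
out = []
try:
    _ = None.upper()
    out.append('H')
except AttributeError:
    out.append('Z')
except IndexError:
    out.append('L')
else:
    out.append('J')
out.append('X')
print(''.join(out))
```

Execution trace: 'Z' (except AttributeError) → 'X' (after the try/except). Output: ZX

Answer: ZX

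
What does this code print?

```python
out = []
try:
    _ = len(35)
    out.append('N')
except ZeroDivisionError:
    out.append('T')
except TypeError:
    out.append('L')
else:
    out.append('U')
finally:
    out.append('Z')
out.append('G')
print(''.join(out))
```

Execution trace: 'L' (except TypeError) → 'Z' (finally) → 'G' (after the try/except). Output: LZG

Answer: LZG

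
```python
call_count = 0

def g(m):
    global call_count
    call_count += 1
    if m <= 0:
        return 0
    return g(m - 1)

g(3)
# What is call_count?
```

Linear recursion stepping by 1: 4 calls from m=3 down to ≤0.

Answer: 4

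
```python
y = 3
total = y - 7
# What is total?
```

Trace:
`y = 3` → y = 3
`total = y - 7` → total = -4
So total = -4

Answer: -4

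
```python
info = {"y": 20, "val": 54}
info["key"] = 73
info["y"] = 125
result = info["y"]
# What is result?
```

Trace:
`info = {"y": 20, "val": 54}` → info = {'y': 20, 'val': 54}
`info["key"] = 73` → info = {'y': 20, 'val': 54, 'key': 73}
`info["y"] = 125` → info = {'y': 125, 'val': 54, 'key': 73}
`result = info["y"]` → result = 125
So result = 125

Answer: 125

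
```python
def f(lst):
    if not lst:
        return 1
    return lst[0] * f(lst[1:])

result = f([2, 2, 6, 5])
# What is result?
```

Product over [2, 2, 6, 5] = 2 * 2 * 6 * 5 = 120

Answer: 120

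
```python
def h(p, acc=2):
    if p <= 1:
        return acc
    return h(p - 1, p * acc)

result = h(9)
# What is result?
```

Accumulator trace (n, acc): (9, 2) -> (8, 18) -> (7, 144) -> (6, 1008) -> (5, 6048) -> (4, 30240) -> (3, 120960) -> (2, 362880) -> (1, 725760) -> return 725760

Answer: 725760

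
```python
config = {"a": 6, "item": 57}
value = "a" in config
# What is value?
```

Trace:
`config = {"a": 6, "item": 57}` → config = {'a': 6, 'item': 57}
`value = "a" in config` → value = True
So value = True

Answer: True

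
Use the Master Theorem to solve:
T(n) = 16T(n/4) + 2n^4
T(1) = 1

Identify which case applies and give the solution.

a=16, b=4, f(n)=2n^4. log_4(16) = 2. Since c=4 > 2 and the regularity condition holds (16(n/4)^4 = (16/4^4)n^4 with 16/4^4 < 1), Case 3 applies: T(n) = Θ(f(n)) = O(n^4).

Answer: O(n^4) - Case 3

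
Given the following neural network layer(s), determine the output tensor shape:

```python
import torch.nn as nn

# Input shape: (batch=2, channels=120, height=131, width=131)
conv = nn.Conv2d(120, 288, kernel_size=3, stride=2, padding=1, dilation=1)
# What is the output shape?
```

Input: (2, 120, 131, 131) -> Output: (2, 288, 66, 66)

Answer: (2, 288, 66, 66)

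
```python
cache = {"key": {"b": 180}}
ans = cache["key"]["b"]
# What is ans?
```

Trace:
`cache = {"key": {"b": 180}}` → cache = {'key': {'b': 180}}
`ans = cache["key"]["b"]` → ans = 180
So ans = 180

Answer: 180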